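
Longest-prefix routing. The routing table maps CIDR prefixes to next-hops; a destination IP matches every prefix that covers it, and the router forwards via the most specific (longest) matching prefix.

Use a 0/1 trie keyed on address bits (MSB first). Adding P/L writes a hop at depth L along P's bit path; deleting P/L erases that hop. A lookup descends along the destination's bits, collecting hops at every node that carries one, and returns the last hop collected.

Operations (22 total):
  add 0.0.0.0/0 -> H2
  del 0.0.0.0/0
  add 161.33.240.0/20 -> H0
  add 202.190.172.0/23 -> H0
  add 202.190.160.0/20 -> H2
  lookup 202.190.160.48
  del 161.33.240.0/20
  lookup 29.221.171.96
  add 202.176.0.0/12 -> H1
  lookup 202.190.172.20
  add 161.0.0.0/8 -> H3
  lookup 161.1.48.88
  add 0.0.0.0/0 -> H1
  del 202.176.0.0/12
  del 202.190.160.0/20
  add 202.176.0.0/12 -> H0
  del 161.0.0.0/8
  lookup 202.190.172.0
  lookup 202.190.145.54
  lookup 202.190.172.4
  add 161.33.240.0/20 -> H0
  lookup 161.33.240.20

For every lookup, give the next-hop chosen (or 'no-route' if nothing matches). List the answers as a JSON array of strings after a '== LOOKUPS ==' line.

Apply in order:
  add 0.0.0.0/0 -> H2 at depth 0
  - 0.0.0.0/0 clear@0
  add 161.33.240.0/20 -> H0 at depth 20
  add 202.190.172.0/23 -> H0 at depth 23
  add 202.190.160.0/20 -> H2 at depth 20
  ? 202.190.160.48  path d0:-→d1:-→d2:-→d3:-→d4:-→d5:-→d6:-→d7:-→d8:-→d9:-→d10:-→d11:-→d12:-→d13:-→d14:-→d15:-→d16:-→d17:-→d18:-→d19:-→d20:H2  best=H2
  - 161.33.240.0/20 clear@20
  ? 29.221.171.96  path d0:-  best=no-route
  add 202.176.0.0/12 -> H1 at depth 12
  ? 202.190.172.20  path d0:-→d1:-→d2:-→d3:-→d4:-→d5:-→d6:-→d7:-→d8:-→d9:-→d10:-→d11:-→d12:H1→d13:-→d14:-→d15:-→d16:-→d17:-→d18:-→d19:-→d20:H2→d21:-→d22:-→d23:H0  best=H0
  add 161.0.0.0/8 -> H3 at depth 8
  ? 161.1.48.88  path d0:-→d1:-→d2:-→d3:-→d4:-→d5:-→d6:-→d7:-→d8:H3→d9:-→d10:-  best=H3
  add 0.0.0.0/0 -> H1 at depth 0
  - 202.176.0.0/12 clear@12
  - 202.190.160.0/20 clear@20
  add 202.176.0.0/12 -> H0 at depth 12
  - 161.0.0.0/8 clear@8
  ? 202.190.172.0  path d0:H1→d1:-→d2:-→d3:-→d4:-→d5:-→d6:-→d7:-→d8:-→d9:-→d10:-→d11:-→d12:H0→d13:-→d14:-→d15:-→d16:-→d17:-→d18:-→d19:-→d20:-→d21:-→d22:-→d23:H0  best=H0
  ? 202.190.145.54  path d0:H1→d1:-→d2:-→d3:-→d4:-→d5:-→d6:-→d7:-→d8:-→d9:-→d10:-→d11:-→d12:H0→d13:-→d14:-→d15:-→d16:-→d17:-→d18:-  best=H0
  ? 202.190.172.4  path d0:H1→d1:-→d2:-→d3:-→d4:-→d5:-→d6:-→d7:-→d8:-→d9:-→d10:-→d11:-→d12:H0→d13:-→d14:-→d15:-→d16:-→d17:-→d18:-→d19:-→d20:-→d21:-→d22:-→d23:H0  best=H0
  add 161.33.240.0/20 -> H0 at depth 20
  ? 161.33.240.20  path d0:H1→d1:-→d2:-→d3:-→d4:-→d5:-→d6:-→d7:-→d8:-→d9:-→d10:-→d11:-→d12:-→d13:-→d14:-→d15:-→d16:-→d17:-→d18:-→d19:-→d20:H0  best=H0

== LOOKUPS ==
["H2","no-route","H0","H3","H0","H0","H0","H0"]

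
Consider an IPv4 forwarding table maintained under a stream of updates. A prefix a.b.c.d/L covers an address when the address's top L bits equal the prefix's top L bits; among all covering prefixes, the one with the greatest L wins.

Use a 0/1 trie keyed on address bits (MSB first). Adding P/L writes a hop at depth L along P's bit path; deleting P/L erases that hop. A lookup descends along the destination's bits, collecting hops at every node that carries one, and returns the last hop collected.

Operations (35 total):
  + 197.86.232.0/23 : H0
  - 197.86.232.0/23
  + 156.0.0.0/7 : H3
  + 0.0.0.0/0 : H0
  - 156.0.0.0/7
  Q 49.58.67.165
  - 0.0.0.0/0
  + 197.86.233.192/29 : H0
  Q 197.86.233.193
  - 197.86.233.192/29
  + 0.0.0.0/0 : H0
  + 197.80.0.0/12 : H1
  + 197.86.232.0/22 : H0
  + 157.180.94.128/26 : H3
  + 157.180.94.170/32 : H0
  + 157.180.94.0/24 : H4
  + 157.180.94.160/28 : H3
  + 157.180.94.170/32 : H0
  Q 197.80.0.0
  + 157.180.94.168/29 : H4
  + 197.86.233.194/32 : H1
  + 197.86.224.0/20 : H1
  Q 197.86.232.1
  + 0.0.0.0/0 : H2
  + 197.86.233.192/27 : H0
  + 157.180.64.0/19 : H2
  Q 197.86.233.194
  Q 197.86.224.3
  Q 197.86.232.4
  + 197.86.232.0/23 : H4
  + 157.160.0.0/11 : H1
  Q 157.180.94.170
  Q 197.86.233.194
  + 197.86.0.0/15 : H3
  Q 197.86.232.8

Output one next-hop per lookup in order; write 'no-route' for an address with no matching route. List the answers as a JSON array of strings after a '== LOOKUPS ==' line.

Trace:
  + 197.86.232.0/23 (H0) depth=23
  del 197.86.232.0/23 (clear depth 23)
  + 156.0.0.0/7 (H3) depth=7
  + 0.0.0.0/0 (H0) depth=0
  del 156.0.0.0/7 (clear depth 7)
  lookup 49.58.67.165: bits ε walk d0:H0 -> H0
  del 0.0.0.0/0 (clear depth 0)
  + 197.86.233.192/29 (H0) depth=29
  lookup 197.86.233.193: bits 11000101010101101110100111000 walk d0:-→d1:-→d2:-→d3:-→d4:-→d5:-→d6:-→d7:-→d8:-→d9:-→d10:-→d11:-→d12:-→d13:-→d14:-→d15:-→d16:-→d17:-→d18:-→d19:-→d20:-→d21:-→d22:-→d23:-→d24:-→d25:-→d26:-→d27:-→d28:-→d29:H0 -> H0
  del 197.86.233.192/29 (clear depth 29)
  + 0.0.0.0/0 (H0) depth=0
  + 197.80.0.0/12 (H1) depth=12
  + 197.86.232.0/22 (H0) depth=22
  + 157.180.94.128/26 (H3) depth=26
  + 157.180.94.170/32 (H0) depth=32
  + 157.180.94.0/24 (H4) depth=24
  + 157.180.94.160/28 (H3) depth=28
  + 157.180.94.170/32 (H0) depth=32
  lookup 197.80.0.0: bits 1100010101010 walk d0:H0→d1:-→d2:-→d3:-→d4:-→d5:-→d6:-→d7:-→d8:-→d9:-→d10:-→d11:-→d12:H1→d13:- -> H1
  + 157.180.94.168/29 (H4) depth=29
  + 197.86.233.194/32 (H1) depth=32
  + 197.86.224.0/20 (H1) depth=20
  lookup 197.86.232.1: bits 11000101010101101110100 walk d0:H0→d1:-→d2:-→d3:-→d4:-→d5:-→d6:-→d7:-→d8:-→d9:-→d10:-→d11:-→d12:H1→d13:-→d14:-→d15:-→d16:-→d17:-→d18:-→d19:-→d20:H1→d21:-→d22:H0→d23:- -> H0
  + 0.0.0.0/0 (H2) depth=0
  + 197.86.233.192/27 (H0) depth=27
  + 157.180.64.0/19 (H2) depth=19
  lookup 197.86.233.194: bits 11000101010101101110100111000010 walk d0:H2→d1:-→d2:-→d3:-→d4:-→d5:-→d6:-→d7:-→d8:-→d9:-→d10:-→d11:-→d12:H1→d13:-→d14:-→d15:-→d16:-→d17:-→d18:-→d19:-→d20:H1→d21:-→d22:H0→d23:-→d24:-→d25:-→d26:-→d27:H0→d28:-→d29:-→d30:-→d31:-→d32:H1 -> H1
  lookup 197.86.224.3: bits 11000101010101101110 walk d0:H2→d1:-→d2:-→d3:-→d4:-→d5:-→d6:-→d7:-→d8:-→d9:-→d10:-→d11:-→d12:H1→d13:-→d14:-→d15:-→d16:-→d17:-→d18:-→d19:-→d20:H1 -> H1
  lookup 197.86.232.4: bits 11000101010101101110100 walk d0:H2→d1:-→d2:-→d3:-→d4:-→d5:-→d6:-→d7:-→d8:-→d9:-→d10:-→d11:-→d12:H1→d13:-→d14:-→d15:-→d16:-→d17:-→d18:-→d19:-→d20:H1→d21:-→d22:H0→d23:- -> H0
  + 197.86.232.0/23 (H4) depth=23
  + 157.160.0.0/11 (H1) depth=11
  lookup 157.180.94.170: bits 10011101101101000101111010101010 walk d0:H2→d1:-→d2:-→d3:-→d4:-→d5:-→d6:-→d7:-→d8:-→d9:-→d10:-→d11:H1→d12:-→d13:-→d14:-→d15:-→d16:-→d17:-→d18:-→d19:H2→d20:-→d21:-→d22:-→d23:-→d24:H4→d25:-→d26:H3→d27:-→d28:H3→d29:H4→d30:-→d31:-→d32:H0 -> H0
  lookup 197.86.233.194: bits 11000101010101101110100111000010 walk d0:H2→d1:-→d2:-→d3:-→d4:-→d5:-→d6:-→d7:-→d8:-→d9:-→d10:-→d11:-→d12:H1→d13:-→d14:-→d15:-→d16:-→d17:-→d18:-→d19:-→d20:H1→d21:-→d22:H0→d23:H4→d24:-→d25:-→d26:-→d27:H0→d28:-→d29:-→d30:-→d31:-→d32:H1 -> H1
  + 197.86.0.0/15 (H3) depth=15
  lookup 197.86.232.8: bits 11000101010101101110100 walk d0:H2→d1:-→d2:-→d3:-→d4:-→d5:-→d6:-→d7:-→d8:-→d9:-→d10:-→d11:-→d12:H1→d13:-→d14:-→d15:H3→d16:-→d17:-→d18:-→d19:-→d20:H1→d21:-→d22:H0→d23:H4 -> H4

== LOOKUPS ==
["H0","H0","H1","H0","H1","H1","H0","H0","H1","H4"]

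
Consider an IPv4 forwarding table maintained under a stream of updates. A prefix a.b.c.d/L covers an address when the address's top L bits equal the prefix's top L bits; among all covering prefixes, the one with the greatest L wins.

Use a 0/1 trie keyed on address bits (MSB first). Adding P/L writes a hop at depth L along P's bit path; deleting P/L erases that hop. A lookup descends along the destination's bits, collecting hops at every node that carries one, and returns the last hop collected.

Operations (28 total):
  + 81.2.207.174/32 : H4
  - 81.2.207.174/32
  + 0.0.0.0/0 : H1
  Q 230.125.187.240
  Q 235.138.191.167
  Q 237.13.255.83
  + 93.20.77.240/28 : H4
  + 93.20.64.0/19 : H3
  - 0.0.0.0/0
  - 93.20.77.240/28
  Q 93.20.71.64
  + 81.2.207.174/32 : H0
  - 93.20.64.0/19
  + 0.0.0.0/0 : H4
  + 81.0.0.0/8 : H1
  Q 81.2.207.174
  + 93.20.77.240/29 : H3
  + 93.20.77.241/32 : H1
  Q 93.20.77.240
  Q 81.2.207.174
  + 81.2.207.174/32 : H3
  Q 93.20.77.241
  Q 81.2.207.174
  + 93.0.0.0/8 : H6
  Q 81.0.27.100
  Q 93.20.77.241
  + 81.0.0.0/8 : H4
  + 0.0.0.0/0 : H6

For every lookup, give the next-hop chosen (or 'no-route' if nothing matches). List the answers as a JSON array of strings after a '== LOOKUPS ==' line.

Process each operation:
  add 81.2.207.174/32 -> H4 at depth 32
  - 81.2.207.174/32 clear@32
  add 0.0.0.0/0 -> H1 at depth 0
  Q 230.125.187.240: descend ε ; hops seen [H1] ; pick H1
  Q 235.138.191.167: descend ε ; hops seen [H1] ; pick H1
  Q 237.13.255.83: descend ε ; hops seen [H1] ; pick H1
  add 93.20.77.240/28 -> H4 at depth 28
  add 93.20.64.0/19 -> H3 at depth 19
  - 0.0.0.0/0 clear@0
  - 93.20.77.240/28 clear@28
  Q 93.20.71.64: descend 01011101000101000100 ; hops seen [H3] ; pick H3
  add 81.2.207.174/32 -> H0 at depth 32
  - 93.20.64.0/19 clear@19
  add 0.0.0.0/0 -> H4 at depth 0
  add 81.0.0.0/8 -> H1 at depth 8
  Q 81.2.207.174: descend 01010001000000101100111110101110 ; hops seen [H4,H1,H0] ; pick H0
  add 93.20.77.240/29 -> H3 at depth 29
  add 93.20.77.241/32 -> H1 at depth 32
  Q 93.20.77.240: descend 0101110100010100010011011111000 ; hops seen [H4,H3] ; pick H3
  Q 81.2.207.174: descend 01010001000000101100111110101110 ; hops seen [H4,H1,H0] ; pick H0
  add 81.2.207.174/32 -> H3 at depth 32
  Q 93.20.77.241: descend 01011101000101000100110111110001 ; hops seen [H4,H3,H1] ; pick H1
  Q 81.2.207.174: descend 01010001000000101100111110101110 ; hops seen [H4,H1,H3] ; pick H3
  add 93.0.0.0/8 -> H6 at depth 8
  Q 81.0.27.100: descend 01010001000000 ; hops seen [H4,H1] ; pick H1
  Q 93.20.77.241: descend 01011101000101000100110111110001 ; hops seen [H4,H6,H3,H1] ; pick H1
  add 81.0.0.0/8 -> H4 at depth 8
  add 0.0.0.0/0 -> H6 at depth 0

== LOOKUPS ==
["H1","H1","H1","H3","H0","H3","H0","H1","H3","H1","H1"]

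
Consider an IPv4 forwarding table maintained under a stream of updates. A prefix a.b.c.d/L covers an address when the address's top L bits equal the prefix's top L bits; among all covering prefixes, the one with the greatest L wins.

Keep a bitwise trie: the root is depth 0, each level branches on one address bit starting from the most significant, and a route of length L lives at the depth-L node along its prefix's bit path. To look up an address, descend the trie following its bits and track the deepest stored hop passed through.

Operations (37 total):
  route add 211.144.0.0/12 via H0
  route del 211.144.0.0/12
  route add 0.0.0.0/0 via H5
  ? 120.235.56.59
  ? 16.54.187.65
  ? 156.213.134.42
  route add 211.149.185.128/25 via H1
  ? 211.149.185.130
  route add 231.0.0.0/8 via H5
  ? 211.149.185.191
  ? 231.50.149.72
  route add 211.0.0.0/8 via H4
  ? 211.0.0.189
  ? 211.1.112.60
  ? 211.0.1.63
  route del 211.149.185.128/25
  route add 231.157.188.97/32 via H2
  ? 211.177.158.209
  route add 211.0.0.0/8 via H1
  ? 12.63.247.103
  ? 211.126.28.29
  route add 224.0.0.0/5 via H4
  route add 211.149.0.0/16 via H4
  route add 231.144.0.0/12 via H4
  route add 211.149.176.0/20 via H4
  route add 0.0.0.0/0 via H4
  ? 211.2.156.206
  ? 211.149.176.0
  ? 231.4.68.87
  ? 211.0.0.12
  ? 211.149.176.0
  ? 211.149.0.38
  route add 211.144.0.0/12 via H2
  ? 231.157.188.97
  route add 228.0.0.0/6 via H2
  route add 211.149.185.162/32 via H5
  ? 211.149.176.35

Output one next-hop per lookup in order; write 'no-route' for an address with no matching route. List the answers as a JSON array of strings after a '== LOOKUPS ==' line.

Trace:
  add 211.144.0.0/12 -> H0 at depth 12
  - 211.144.0.0/12 clear@12
  add 0.0.0.0/0 -> H5 at depth 0
  ? 120.235.56.59  path d0:H5  best=H5
  ? 16.54.187.65  path d0:H5  best=H5
  ? 156.213.134.42  path d0:H5→d1:-  best=H5
  add 211.149.185.128/25 -> H1 at depth 25
  ? 211.149.185.130  path d0:H5→d1:-→d2:-→d3:-→d4:-→d5:-→d6:-→d7:-→d8:-→d9:-→d10:-→d11:-→d12:-→d13:-→d14:-→d15:-→d16:-→d17:-→d18:-→d19:-→d20:-→d21:-→d22:-→d23:-→d24:-→d25:H1  best=H1
  add 231.0.0.0/8 -> H5 at depth 8
  ? 211.149.185.191  path d0:H5→d1:-→d2:-→d3:-→d4:-→d5:-→d6:-→d7:-→d8:-→d9:-→d10:-→d11:-→d12:-→d13:-→d14:-→d15:-→d16:-→d17:-→d18:-→d19:-→d20:-→d21:-→d22:-→d23:-→d24:-→d25:H1  best=H1
  ? 231.50.149.72  path d0:H5→d1:-→d2:-→d3:-→d4:-→d5:-→d6:-→d7:-→d8:H5  best=H5
  add 211.0.0.0/8 -> H4 at depth 8
  ? 211.0.0.189  path d0:H5→d1:-→d2:-→d3:-→d4:-→d5:-→d6:-→d7:-→d8:H4  best=H4
  ? 211.1.112.60  path d0:H5→d1:-→d2:-→d3:-→d4:-→d5:-→d6:-→d7:-→d8:H4  best=H4
  ? 211.0.1.63  path d0:H5→d1:-→d2:-→d3:-→d4:-→d5:-→d6:-→d7:-→d8:H4  best=H4
  - 211.149.185.128/25 clear@25
  add 231.157.188.97/32 -> H2 at depth 32
  ? 211.177.158.209  path d0:H5→d1:-→d2:-→d3:-→d4:-→d5:-→d6:-→d7:-→d8:H4→d9:-→d10:-  best=H4
  add 211.0.0.0/8 -> H1 at depth 8
  ? 12.63.247.103  path d0:H5  best=H5
  ? 211.126.28.29  path d0:H5→d1:-→d2:-→d3:-→d4:-→d5:-→d6:-→d7:-→d8:H1  best=H1
  add 224.0.0.0/5 -> H4 at depth 5
  add 211.149.0.0/16 -> H4 at depth 16
  add 231.144.0.0/12 -> H4 at depth 12
  add 211.149.176.0/20 -> H4 at depth 20
  add 0.0.0.0/0 -> H4 at depth 0
  ? 211.2.156.206  path d0:H4→d1:-→d2:-→d3:-→d4:-→d5:-→d6:-→d7:-→d8:H1  best=H1
  ? 211.149.176.0  path d0:H4→d1:-→d2:-→d3:-→d4:-→d5:-→d6:-→d7:-→d8:H1→d9:-→d10:-→d11:-→d12:-→d13:-→d14:-→d15:-→d16:H4→d17:-→d18:-→d19:-→d20:H4  best=H4
  ? 231.4.68.87  path d0:H4→d1:-→d2:-→d3:-→d4:-→d5:H4→d6:-→d7:-→d8:H5  best=H5
  ? 211.0.0.12  path d0:H4→d1:-→d2:-→d3:-→d4:-→d5:-→d6:-→d7:-→d8:H1  best=H1
  ? 211.149.176.0  path d0:H4→d1:-→d2:-→d3:-→d4:-→d5:-→d6:-→d7:-→d8:H1→d9:-→d10:-→d11:-→d12:-→d13:-→d14:-→d15:-→d16:H4→d17:-→d18:-→d19:-→d20:H4  best=H4
  ? 211.149.0.38  path d0:H4→d1:-→d2:-→d3:-→d4:-→d5:-→d6:-→d7:-→d8:H1→d9:-→d10:-→d11:-→d12:-→d13:-→d14:-→d15:-→d16:H4  best=H4
  add 211.144.0.0/12 -> H2 at depth 12
  ? 231.157.188.97  path d0:H4→d1:-→d2:-→d3:-→d4:-→d5:H4→d6:-→d7:-→d8:H5→d9:-→d10:-→d11:-→d12:H4→d13:-→d14:-→d15:-→d16:-→d17:-→d18:-→d19:-→d20:-→d21:-→d22:-→d23:-→d24:-→d25:-→d26:-→d27:-→d28:-→d29:-→d30:-→d31:-→d32:H2  best=H2
  add 228.0.0.0/6 -> H2 at depth 6
  add 211.149.185.162/32 -> H5 at depth 32
  ? 211.149.176.35  path d0:H4→d1:-→d2:-→d3:-→d4:-→d5:-→d6:-→d7:-→d8:H1→d9:-→d10:-→d11:-→d12:H2→d13:-→d14:-→d15:-→d16:H4→d17:-→d18:-→d19:-→d20:H4  best=H4

== LOOKUPS ==
["H5","H5","H5","H1","H1","H5","H4","H4","H4","H4","H5","H1","H1","H4","H5","H1","H4","H4","H2","H4"]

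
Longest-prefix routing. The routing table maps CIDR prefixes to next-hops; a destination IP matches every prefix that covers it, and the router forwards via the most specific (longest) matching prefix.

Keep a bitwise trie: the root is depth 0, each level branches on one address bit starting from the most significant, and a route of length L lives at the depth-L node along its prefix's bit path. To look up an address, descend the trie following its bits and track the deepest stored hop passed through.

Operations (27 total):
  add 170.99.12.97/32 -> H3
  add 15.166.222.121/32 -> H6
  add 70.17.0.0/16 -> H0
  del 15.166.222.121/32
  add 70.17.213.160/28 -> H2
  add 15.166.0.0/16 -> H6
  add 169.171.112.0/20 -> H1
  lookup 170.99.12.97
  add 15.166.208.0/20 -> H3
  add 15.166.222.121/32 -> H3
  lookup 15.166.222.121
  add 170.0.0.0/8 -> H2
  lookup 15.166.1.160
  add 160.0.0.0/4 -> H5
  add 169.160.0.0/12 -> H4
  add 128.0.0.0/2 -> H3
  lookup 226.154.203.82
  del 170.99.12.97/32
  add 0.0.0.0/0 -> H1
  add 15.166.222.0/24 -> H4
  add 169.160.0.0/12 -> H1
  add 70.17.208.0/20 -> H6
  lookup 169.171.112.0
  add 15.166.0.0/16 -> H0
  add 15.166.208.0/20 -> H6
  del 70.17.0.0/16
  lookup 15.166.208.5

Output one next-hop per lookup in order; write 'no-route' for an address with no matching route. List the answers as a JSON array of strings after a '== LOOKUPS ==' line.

Trace:
  + 170.99.12.97/32 (H3) depth=32
  + 15.166.222.121/32 (H6) depth=32
  + 70.17.0.0/16 (H0) depth=16
  del 15.166.222.121/32 (clear depth 32)
  + 70.17.213.160/28 (H2) depth=28
  + 15.166.0.0/16 (H6) depth=16
  + 169.171.112.0/20 (H1) depth=20
  ? 170.99.12.97  path d0:-→d1:-→d2:-→d3:-→d4:-→d5:-→d6:-→d7:-→d8:-→d9:-→d10:-→d11:-→d12:-→d13:-→d14:-→d15:-→d16:-→d17:-→d18:-→d19:-→d20:-→d21:-→d22:-→d23:-→d24:-→d25:-→d26:-→d27:-→d28:-→d29:-→d30:-→d31:-→d32:H3  best=H3
  + 15.166.208.0/20 (H3) depth=20
  + 15.166.222.121/32 (H3) depth=32
  ? 15.166.222.121  path d0:-→d1:-→d2:-→d3:-→d4:-→d5:-→d6:-→d7:-→d8:-→d9:-→d10:-→d11:-→d12:-→d13:-→d14:-→d15:-→d16:H6→d17:-→d18:-→d19:-→d20:H3→d21:-→d22:-→d23:-→d24:-→d25:-→d26:-→d27:-→d28:-→d29:-→d30:-→d31:-→d32:H3  best=H3
  + 170.0.0.0/8 (H2) depth=8
  ? 15.166.1.160  path d0:-→d1:-→d2:-→d3:-→d4:-→d5:-→d6:-→d7:-→d8:-→d9:-→d10:-→d11:-→d12:-→d13:-→d14:-→d15:-→d16:H6  best=H6
  + 160.0.0.0/4 (H5) depth=4
  + 169.160.0.0/12 (H4) depth=12
  + 128.0.0.0/2 (H3) depth=2
  ? 226.154.203.82  path d0:-→d1:-  best=no-route
  del 170.99.12.97/32 (clear depth 32)
  + 0.0.0.0/0 (H1) depth=0
  + 15.166.222.0/24 (H4) depth=24
  + 169.160.0.0/12 (H1) depth=12
  + 70.17.208.0/20 (H6) depth=20
  ? 169.171.112.0  path d0:H1→d1:-→d2:H3→d3:-→d4:H5→d5:-→d6:-→d7:-→d8:-→d9:-→d10:-→d11:-→d12:H1→d13:-→d14:-→d15:-→d16:-→d17:-→d18:-→d19:-→d20:H1  best=H1
  + 15.166.0.0/16 (H0) depth=16
  + 15.166.208.0/20 (H6) depth=20
  del 70.17.0.0/16 (clear depth 16)
  ? 15.166.208.5  path d0:H1→d1:-→d2:-→d3:-→d4:-→d5:-→d6:-→d7:-→d8:-→d9:-→d10:-→d11:-→d12:-→d13:-→d14:-→d15:-→d16:H0→d17:-→d18:-→d19:-→d20:H6  best=H6

== LOOKUPS ==
["H3","H3","H6","no-route","H1","H6"]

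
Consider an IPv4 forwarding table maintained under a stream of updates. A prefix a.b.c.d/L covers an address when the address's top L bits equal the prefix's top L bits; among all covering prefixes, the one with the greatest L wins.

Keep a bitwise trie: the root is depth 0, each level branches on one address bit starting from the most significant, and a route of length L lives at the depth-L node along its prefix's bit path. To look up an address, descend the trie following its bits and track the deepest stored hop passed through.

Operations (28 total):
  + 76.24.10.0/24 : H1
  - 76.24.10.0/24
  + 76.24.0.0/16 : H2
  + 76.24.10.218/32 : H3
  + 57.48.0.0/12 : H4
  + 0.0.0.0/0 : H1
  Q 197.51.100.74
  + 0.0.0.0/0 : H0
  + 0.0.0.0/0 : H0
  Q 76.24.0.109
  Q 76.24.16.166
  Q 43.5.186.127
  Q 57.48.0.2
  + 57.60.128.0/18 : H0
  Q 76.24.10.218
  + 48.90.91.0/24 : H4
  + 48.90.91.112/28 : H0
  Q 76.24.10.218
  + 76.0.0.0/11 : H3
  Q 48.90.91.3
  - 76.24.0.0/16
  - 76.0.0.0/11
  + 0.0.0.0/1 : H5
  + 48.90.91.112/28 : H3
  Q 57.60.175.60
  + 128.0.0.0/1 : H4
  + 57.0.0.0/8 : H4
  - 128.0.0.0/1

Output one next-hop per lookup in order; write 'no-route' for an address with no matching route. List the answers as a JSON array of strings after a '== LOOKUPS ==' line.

Process each operation:
  + 76.24.10.0/24 (H1) depth=24
  del 76.24.10.0/24 (clear depth 24)
  + 76.24.0.0/16 (H2) depth=16
  + 76.24.10.218/32 (H3) depth=32
  + 57.48.0.0/12 (H4) depth=12
  + 0.0.0.0/0 (H1) depth=0
  Q 197.51.100.74: descend ε ; hops seen [H1] ; pick H1
  + 0.0.0.0/0 (H0) depth=0
  + 0.0.0.0/0 (H0) depth=0
  Q 76.24.0.109: descend 01001100000110000000 ; hops seen [H0,H2] ; pick H2
  Q 76.24.16.166: descend 0100110000011000000 ; hops seen [H0,H2] ; pick H2
  Q 43.5.186.127: descend 001 ; hops seen [H0] ; pick H0
  Q 57.48.0.2: descend 001110010011 ; hops seen [H0,H4] ; pick H4
  + 57.60.128.0/18 (H0) depth=18
  Q 76.24.10.218: descend 01001100000110000000101011011010 ; hops seen [H0,H2,H3] ; pick H3
  + 48.90.91.0/24 (H4) depth=24
  + 48.90.91.112/28 (H0) depth=28
  Q 76.24.10.218: descend 01001100000110000000101011011010 ; hops seen [H0,H2,H3] ; pick H3
  + 76.0.0.0/11 (H3) depth=11
  Q 48.90.91.3: descend 0011000001011010010110110 ; hops seen [H0,H4] ; pick H4
  del 76.24.0.0/16 (clear depth 16)
  del 76.0.0.0/11 (clear depth 11)
  + 0.0.0.0/1 (H5) depth=1
  + 48.90.91.112/28 (H3) depth=28
  Q 57.60.175.60: descend 001110010011110010 ; hops seen [H0,H5,H4,H0] ; pick H0
  + 128.0.0.0/1 (H4) depth=1
  + 57.0.0.0/8 (H4) depth=8
  del 128.0.0.0/1 (clear depth 1)

== LOOKUPS ==
["H1","H2","H2","H0","H4","H3","H3","H4","H0"]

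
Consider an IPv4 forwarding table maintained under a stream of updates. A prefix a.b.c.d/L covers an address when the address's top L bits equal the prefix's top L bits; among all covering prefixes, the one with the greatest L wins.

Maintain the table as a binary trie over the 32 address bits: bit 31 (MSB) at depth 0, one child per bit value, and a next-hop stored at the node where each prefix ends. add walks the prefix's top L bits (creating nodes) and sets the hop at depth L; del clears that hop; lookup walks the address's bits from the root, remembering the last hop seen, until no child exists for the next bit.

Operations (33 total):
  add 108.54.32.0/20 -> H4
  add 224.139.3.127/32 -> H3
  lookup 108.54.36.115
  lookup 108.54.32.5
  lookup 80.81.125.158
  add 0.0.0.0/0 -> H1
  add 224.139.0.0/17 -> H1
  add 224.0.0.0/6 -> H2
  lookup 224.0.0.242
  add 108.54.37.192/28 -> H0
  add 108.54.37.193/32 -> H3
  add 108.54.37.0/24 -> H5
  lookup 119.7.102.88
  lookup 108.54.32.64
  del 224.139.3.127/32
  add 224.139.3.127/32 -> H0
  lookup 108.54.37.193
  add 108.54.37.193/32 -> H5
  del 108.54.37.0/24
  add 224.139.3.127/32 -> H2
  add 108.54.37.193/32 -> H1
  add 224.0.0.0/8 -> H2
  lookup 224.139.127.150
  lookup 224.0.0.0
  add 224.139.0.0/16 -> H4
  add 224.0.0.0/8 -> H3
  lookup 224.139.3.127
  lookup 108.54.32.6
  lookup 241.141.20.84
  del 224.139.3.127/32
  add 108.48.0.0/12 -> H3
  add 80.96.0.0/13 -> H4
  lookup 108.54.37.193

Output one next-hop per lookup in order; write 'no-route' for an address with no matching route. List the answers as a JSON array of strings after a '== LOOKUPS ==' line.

Apply in order:
  + 108.54.32.0/20 (H4) depth=20
  + 224.139.3.127/32 (H3) depth=32
  ? 108.54.36.115  path d0:-→d1:-→d2:-→d3:-→d4:-→d5:-→d6:-→d7:-→d8:-→d9:-→d10:-→d11:-→d12:-→d13:-→d14:-→d15:-→d16:-→d17:-→d18:-→d19:-→d20:H4  best=H4
  ? 108.54.32.5  path d0:-→d1:-→d2:-→d3:-→d4:-→d5:-→d6:-→d7:-→d8:-→d9:-→d10:-→d11:-→d12:-→d13:-→d14:-→d15:-→d16:-→d17:-→d18:-→d19:-→d20:H4  best=H4
  ? 80.81.125.158  path d0:-→d1:-→d2:-  best=no-route
  + 0.0.0.0/0 (H1) depth=0
  + 224.139.0.0/17 (H1) depth=17
  + 224.0.0.0/6 (H2) depth=6
  ? 224.0.0.242  path d0:H1→d1:-→d2:-→d3:-→d4:-→d5:-→d6:H2→d7:-→d8:-  best=H2
  + 108.54.37.192/28 (H0) depth=28
  + 108.54.37.193/32 (H3) depth=32
  + 108.54.37.0/24 (H5) depth=24
  ? 119.7.102.88  path d0:H1→d1:-→d2:-→d3:-  best=H1
  ? 108.54.32.64  path d0:H1→d1:-→d2:-→d3:-→d4:-→d5:-→d6:-→d7:-→d8:-→d9:-→d10:-→d11:-→d12:-→d13:-→d14:-→d15:-→d16:-→d17:-→d18:-→d19:-→d20:H4→d21:-  best=H4
  - 224.139.3.127/32 clear@32
  + 224.139.3.127/32 (H0) depth=32
  ? 108.54.37.193  path d0:H1→d1:-→d2:-→d3:-→d4:-→d5:-→d6:-→d7:-→d8:-→d9:-→d10:-→d11:-→d12:-→d13:-→d14:-→d15:-→d16:-→d17:-→d18:-→d19:-→d20:H4→d21:-→d22:-→d23:-→d24:H5→d25:-→d26:-→d27:-→d28:H0→d29:-→d30:-→d31:-→d32:H3  best=H3
  + 108.54.37.193/32 (H5) depth=32
  - 108.54.37.0/24 clear@24
  + 224.139.3.127/32 (H2) depth=32
  + 108.54.37.193/32 (H1) depth=32
  + 224.0.0.0/8 (H2) depth=8
  ? 224.139.127.150  path d0:H1→d1:-→d2:-→d3:-→d4:-→d5:-→d6:H2→d7:-→d8:H2→d9:-→d10:-→d11:-→d12:-→d13:-→d14:-→d15:-→d16:-→d17:H1  best=H1
  ? 224.0.0.0  path d0:H1→d1:-→d2:-→d3:-→d4:-→d5:-→d6:H2→d7:-→d8:H2  best=H2
  + 224.139.0.0/16 (H4) depth=16
  + 224.0.0.0/8 (H3) depth=8
  ? 224.139.3.127  path d0:H1→d1:-→d2:-→d3:-→d4:-→d5:-→d6:H2→d7:-→d8:H3→d9:-→d10:-→d11:-→d12:-→d13:-→d14:-→d15:-→d16:H4→d17:H1→d18:-→d19:-→d20:-→d21:-→d22:-→d23:-→d24:-→d25:-→d26:-→d27:-→d28:-→d29:-→d30:-→d31:-→d32:H2  best=H2
  ? 108.54.32.6  path d0:H1→d1:-→d2:-→d3:-→d4:-→d5:-→d6:-→d7:-→d8:-→d9:-→d10:-→d11:-→d12:-→d13:-→d14:-→d15:-→d16:-→d17:-→d18:-→d19:-→d20:H4→d21:-  best=H4
  ? 241.141.20.84  path d0:H1→d1:-→d2:-→d3:-  best=H1
  - 224.139.3.127/32 clear@32
  + 108.48.0.0/12 (H3) depth=12
  + 80.96.0.0/13 (H4) depth=13
  ? 108.54.37.193  path d0:H1→d1:-→d2:-→d3:-→d4:-→d5:-→d6:-→d7:-→d8:-→d9:-→d10:-→d11:-→d12:H3→d13:-→d14:-→d15:-→d16:-→d17:-→d18:-→d19:-→d20:H4→d21:-→d22:-→d23:-→d24:-→d25:-→d26:-→d27:-→d28:H0→d29:-→d30:-→d31:-→d32:H1  best=H1

== LOOKUPS ==
["H4","H4","no-route","H2","H1","H4","H3","H1","H2","H2","H4","H1","H1"]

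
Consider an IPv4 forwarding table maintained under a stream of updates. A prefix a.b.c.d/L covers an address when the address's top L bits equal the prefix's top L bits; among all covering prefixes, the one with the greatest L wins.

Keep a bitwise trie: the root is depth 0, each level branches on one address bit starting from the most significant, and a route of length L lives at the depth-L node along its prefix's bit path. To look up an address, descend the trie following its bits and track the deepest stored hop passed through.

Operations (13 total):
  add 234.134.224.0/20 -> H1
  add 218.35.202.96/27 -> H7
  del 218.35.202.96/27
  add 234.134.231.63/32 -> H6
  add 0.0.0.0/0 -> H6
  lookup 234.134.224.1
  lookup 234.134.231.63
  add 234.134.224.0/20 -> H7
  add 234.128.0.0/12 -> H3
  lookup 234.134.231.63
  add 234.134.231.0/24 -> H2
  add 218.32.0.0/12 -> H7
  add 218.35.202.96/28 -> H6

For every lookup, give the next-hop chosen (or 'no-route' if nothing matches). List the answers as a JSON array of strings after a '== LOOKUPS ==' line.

Trace:
  + 234.134.224.0/20 (H1) depth=20
  + 218.35.202.96/27 (H7) depth=27
  del 218.35.202.96/27 (clear depth 27)
  + 234.134.231.63/32 (H6) depth=32
  + 0.0.0.0/0 (H6) depth=0
  Q 234.134.224.1: descend 111010101000011011100 ; hops seen [H6,H1] ; pick H1
  Q 234.134.231.63: descend 11101010100001101110011100111111 ; hops seen [H6,H1,H6] ; pick H6
  + 234.134.224.0/20 (H7) depth=20
  + 234.128.0.0/12 (H3) depth=12
  Q 234.134.231.63: descend 11101010100001101110011100111111 ; hops seen [H6,H3,H7,H6] ; pick H6
  + 234.134.231.0/24 (H2) depth=24
  + 218.32.0.0/12 (H7) depth=12
  + 218.35.202.96/28 (H6) depth=28

== LOOKUPS ==
["H1","H6","H6"]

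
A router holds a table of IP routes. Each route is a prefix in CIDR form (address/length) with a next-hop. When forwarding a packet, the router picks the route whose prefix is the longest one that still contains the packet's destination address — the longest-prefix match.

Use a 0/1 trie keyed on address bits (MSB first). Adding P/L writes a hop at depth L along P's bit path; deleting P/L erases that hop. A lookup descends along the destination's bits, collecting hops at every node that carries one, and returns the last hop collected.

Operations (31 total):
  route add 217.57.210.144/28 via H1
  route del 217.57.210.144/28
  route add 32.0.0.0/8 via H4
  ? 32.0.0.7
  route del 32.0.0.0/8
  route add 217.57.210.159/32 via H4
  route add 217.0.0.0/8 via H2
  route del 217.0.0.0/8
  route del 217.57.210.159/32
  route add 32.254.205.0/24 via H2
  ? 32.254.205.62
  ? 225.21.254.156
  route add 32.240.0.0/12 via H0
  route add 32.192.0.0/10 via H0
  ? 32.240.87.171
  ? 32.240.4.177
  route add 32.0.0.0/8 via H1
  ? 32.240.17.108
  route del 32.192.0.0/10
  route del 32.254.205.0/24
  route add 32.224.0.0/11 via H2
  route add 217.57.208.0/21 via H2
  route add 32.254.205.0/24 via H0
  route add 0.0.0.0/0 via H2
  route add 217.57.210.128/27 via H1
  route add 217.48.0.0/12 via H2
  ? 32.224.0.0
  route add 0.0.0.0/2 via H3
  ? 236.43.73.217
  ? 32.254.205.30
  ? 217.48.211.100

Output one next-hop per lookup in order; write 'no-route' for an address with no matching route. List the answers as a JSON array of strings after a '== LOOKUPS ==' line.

Apply in order:
  + 217.57.210.144/28 (H1) depth=28
  - 217.57.210.144/28 clear@28
  + 32.0.0.0/8 (H4) depth=8
  ? 32.0.0.7  path d0:-→d1:-→d2:-→d3:-→d4:-→d5:-→d6:-→d7:-→d8:H4  best=H4
  - 32.0.0.0/8 clear@8
  + 217.57.210.159/32 (H4) depth=32
  + 217.0.0.0/8 (H2) depth=8
  - 217.0.0.0/8 clear@8
  - 217.57.210.159/32 clear@32
  + 32.254.205.0/24 (H2) depth=24
  ? 32.254.205.62  path d0:-→d1:-→d2:-→d3:-→d4:-→d5:-→d6:-→d7:-→d8:-→d9:-→d10:-→d11:-→d12:-→d13:-→d14:-→d15:-→d16:-→d17:-→d18:-→d19:-→d20:-→d21:-→d22:-→d23:-→d24:H2  best=H2
  ? 225.21.254.156  path d0:-→d1:-→d2:-  best=no-route
  + 32.240.0.0/12 (H0) depth=12
  + 32.192.0.0/10 (H0) depth=10
  ? 32.240.87.171  path d0:-→d1:-→d2:-→d3:-→d4:-→d5:-→d6:-→d7:-→d8:-→d9:-→d10:H0→d11:-→d12:H0  best=H0
  ? 32.240.4.177  path d0:-→d1:-→d2:-→d3:-→d4:-→d5:-→d6:-→d7:-→d8:-→d9:-→d10:H0→d11:-→d12:H0  best=H0
  + 32.0.0.0/8 (H1) depth=8
  ? 32.240.17.108  path d0:-→d1:-→d2:-→d3:-→d4:-→d5:-→d6:-→d7:-→d8:H1→d9:-→d10:H0→d11:-→d12:H0  best=H0
  - 32.192.0.0/10 clear@10
  - 32.254.205.0/24 clear@24
  + 32.224.0.0/11 (H2) depth=11
  + 217.57.208.0/21 (H2) depth=21
  + 32.254.205.0/24 (H0) depth=24
  + 0.0.0.0/0 (H2) depth=0
  + 217.57.210.128/27 (H1) depth=27
  + 217.48.0.0/12 (H2) depth=12
  ? 32.224.0.0  path d0:H2→d1:-→d2:-→d3:-→d4:-→d5:-→d6:-→d7:-→d8:H1→d9:-→d10:-→d11:H2  best=H2
  + 0.0.0.0/2 (H3) depth=2
  ? 236.43.73.217  path d0:H2→d1:-→d2:-  best=H2
  ? 32.254.205.30  path d0:H2→d1:-→d2:H3→d3:-→d4:-→d5:-→d6:-→d7:-→d8:H1→d9:-→d10:-→d11:H2→d12:H0→d13:-→d14:-→d15:-→d16:-→d17:-→d18:-→d19:-→d20:-→d21:-→d22:-→d23:-→d24:H0  best=H0
  ? 217.48.211.100  path d0:H2→d1:-→d2:-→d3:-→d4:-→d5:-→d6:-→d7:-→d8:-→d9:-→d10:-→d11:-→d12:H2  best=H2

== LOOKUPS ==
["H4","H2","no-route","H0","H0","H0","H2","H2","H0","H2"]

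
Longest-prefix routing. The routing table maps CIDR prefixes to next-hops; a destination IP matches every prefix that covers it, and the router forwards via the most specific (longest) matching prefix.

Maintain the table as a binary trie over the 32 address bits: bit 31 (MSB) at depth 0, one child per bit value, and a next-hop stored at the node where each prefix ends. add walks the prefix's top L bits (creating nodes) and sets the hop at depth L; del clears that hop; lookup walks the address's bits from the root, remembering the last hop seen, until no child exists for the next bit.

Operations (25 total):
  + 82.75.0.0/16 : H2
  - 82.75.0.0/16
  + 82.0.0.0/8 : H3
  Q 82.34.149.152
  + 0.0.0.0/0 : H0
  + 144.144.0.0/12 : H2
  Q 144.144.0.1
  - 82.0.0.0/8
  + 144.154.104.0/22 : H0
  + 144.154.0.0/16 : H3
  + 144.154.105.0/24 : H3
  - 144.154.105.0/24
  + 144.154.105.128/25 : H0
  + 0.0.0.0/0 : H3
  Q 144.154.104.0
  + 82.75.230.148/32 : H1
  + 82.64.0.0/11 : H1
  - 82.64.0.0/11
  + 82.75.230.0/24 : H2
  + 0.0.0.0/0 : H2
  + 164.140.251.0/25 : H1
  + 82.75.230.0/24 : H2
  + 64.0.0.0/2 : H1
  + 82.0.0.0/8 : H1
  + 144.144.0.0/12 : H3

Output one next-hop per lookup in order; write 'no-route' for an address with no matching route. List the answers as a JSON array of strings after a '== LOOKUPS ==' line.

Apply in order:
  add 82.75.0.0/16 -> H2 at depth 16
  - 82.75.0.0/16 clear@16
  add 82.0.0.0/8 -> H3 at depth 8
  ? 82.34.149.152  path d0:-→d1:-→d2:-→d3:-→d4:-→d5:-→d6:-→d7:-→d8:H3→d9:-  best=H3
  add 0.0.0.0/0 -> H0 at depth 0
  add 144.144.0.0/12 -> H2 at depth 12
  ? 144.144.0.1  path d0:H0→d1:-→d2:-→d3:-→d4:-→d5:-→d6:-→d7:-→d8:-→d9:-→d10:-→d11:-→d12:H2  best=H2
  - 82.0.0.0/8 clear@8
  add 144.154.104.0/22 -> H0 at depth 22
  add 144.154.0.0/16 -> H3 at depth 16
  add 144.154.105.0/24 -> H3 at depth 24
  - 144.154.105.0/24 clear@24
  add 144.154.105.128/25 -> H0 at depth 25
  add 0.0.0.0/0 -> H3 at depth 0
  ? 144.154.104.0  path d0:H3→d1:-→d2:-→d3:-→d4:-→d5:-→d6:-→d7:-→d8:-→d9:-→d10:-→d11:-→d12:H2→d13:-→d14:-→d15:-→d16:H3→d17:-→d18:-→d19:-→d20:-→d21:-→d22:H0→d23:-  best=H0
  add 82.75.230.148/32 -> H1 at depth 32
  add 82.64.0.0/11 -> H1 at depth 11
  - 82.64.0.0/11 clear@11
  add 82.75.230.0/24 -> H2 at depth 24
  add 0.0.0.0/0 -> H2 at depth 0
  add 164.140.251.0/25 -> H1 at depth 25
  add 82.75.230.0/24 -> H2 at depth 24
  add 64.0.0.0/2 -> H1 at depth 2
  add 82.0.0.0/8 -> H1 at depth 8
  add 144.144.0.0/12 -> H3 at depth 12

== LOOKUPS ==
["H3","H2","H0"]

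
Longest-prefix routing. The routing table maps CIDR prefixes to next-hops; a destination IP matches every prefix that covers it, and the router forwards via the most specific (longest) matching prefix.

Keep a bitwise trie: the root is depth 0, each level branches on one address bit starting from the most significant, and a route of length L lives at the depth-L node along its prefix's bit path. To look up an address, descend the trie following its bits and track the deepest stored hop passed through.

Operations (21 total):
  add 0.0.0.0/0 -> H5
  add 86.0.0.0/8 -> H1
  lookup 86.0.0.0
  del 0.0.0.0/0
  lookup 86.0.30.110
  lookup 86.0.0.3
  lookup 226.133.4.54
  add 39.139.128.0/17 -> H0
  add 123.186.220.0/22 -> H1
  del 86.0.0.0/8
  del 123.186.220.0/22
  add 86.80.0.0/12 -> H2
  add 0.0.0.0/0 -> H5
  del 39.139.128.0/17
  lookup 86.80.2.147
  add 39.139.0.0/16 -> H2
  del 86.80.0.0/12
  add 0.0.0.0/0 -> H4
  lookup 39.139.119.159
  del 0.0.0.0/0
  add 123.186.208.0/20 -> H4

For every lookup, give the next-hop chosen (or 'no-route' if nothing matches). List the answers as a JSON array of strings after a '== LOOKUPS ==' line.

Process each operation:
  + 0.0.0.0/0 (H5) depth=0
  + 86.0.0.0/8 (H1) depth=8
  ? 86.0.0.0  path d0:H5→d1:-→d2:-→d3:-→d4:-→d5:-→d6:-→d7:-→d8:H1  best=H1
  del 0.0.0.0/0 (clear depth 0)
  ? 86.0.30.110  path d0:-→d1:-→d2:-→d3:-→d4:-→d5:-→d6:-→d7:-→d8:H1  best=H1
  ? 86.0.0.3  path d0:-→d1:-→d2:-→d3:-→d4:-→d5:-→d6:-→d7:-→d8:H1  best=H1
  ? 226.133.4.54  path d0:-  best=no-route
  + 39.139.128.0/17 (H0) depth=17
  + 123.186.220.0/22 (H1) depth=22
  del 86.0.0.0/8 (clear depth 8)
  del 123.186.220.0/22 (clear depth 22)
  + 86.80.0.0/12 (H2) depth=12
  + 0.0.0.0/0 (H5) depth=0
  del 39.139.128.0/17 (clear depth 17)
  ? 86.80.2.147  path d0:H5→d1:-→d2:-→d3:-→d4:-→d5:-→d6:-→d7:-→d8:-→d9:-→d10:-→d11:-→d12:H2  best=H2
  + 39.139.0.0/16 (H2) depth=16
  del 86.80.0.0/12 (clear depth 12)
  + 0.0.0.0/0 (H4) depth=0
  ? 39.139.119.159  path d0:H4→d1:-→d2:-→d3:-→d4:-→d5:-→d6:-→d7:-→d8:-→d9:-→d10:-→d11:-→d12:-→d13:-→d14:-→d15:-→d16:H2  best=H2
  del 0.0.0.0/0 (clear depth 0)
  + 123.186.208.0/20 (H4) depth=20

== LOOKUPS ==
["H1","H1","H1","no-route","H2","H2"]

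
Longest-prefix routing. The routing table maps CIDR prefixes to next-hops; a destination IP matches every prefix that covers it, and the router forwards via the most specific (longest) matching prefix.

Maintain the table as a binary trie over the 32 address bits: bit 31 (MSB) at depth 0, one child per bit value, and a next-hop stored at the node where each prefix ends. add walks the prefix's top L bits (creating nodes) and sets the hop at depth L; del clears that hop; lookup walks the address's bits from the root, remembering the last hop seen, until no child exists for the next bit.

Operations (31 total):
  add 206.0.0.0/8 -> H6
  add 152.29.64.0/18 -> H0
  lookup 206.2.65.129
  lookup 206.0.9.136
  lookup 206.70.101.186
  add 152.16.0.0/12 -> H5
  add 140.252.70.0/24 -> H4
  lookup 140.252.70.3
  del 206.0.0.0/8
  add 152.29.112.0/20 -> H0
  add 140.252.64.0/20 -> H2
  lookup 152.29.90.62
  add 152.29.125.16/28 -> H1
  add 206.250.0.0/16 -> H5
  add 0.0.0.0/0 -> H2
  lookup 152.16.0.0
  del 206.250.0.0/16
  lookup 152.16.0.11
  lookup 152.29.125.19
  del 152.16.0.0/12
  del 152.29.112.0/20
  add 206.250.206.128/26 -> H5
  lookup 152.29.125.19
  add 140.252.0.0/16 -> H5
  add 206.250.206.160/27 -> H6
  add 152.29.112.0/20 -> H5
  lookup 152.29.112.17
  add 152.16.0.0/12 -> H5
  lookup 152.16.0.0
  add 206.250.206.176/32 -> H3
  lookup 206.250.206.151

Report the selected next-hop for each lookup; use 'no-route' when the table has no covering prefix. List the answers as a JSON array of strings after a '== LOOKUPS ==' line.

Apply in order:
  add 206.0.0.0/8 -> H6 at depth 8
  add 152.29.64.0/18 -> H0 at depth 18
  lookup 206.2.65.129: bits 11001110 walk d0:-→d1:-→d2:-→d3:-→d4:-→d5:-→d6:-→d7:-→d8:H6 -> H6
  lookup 206.0.9.136: bits 11001110 walk d0:-→d1:-→d2:-→d3:-→d4:-→d5:-→d6:-→d7:-→d8:H6 -> H6
  lookup 206.70.101.186: bits 11001110 walk d0:-→d1:-→d2:-→d3:-→d4:-→d5:-→d6:-→d7:-→d8:H6 -> H6
  add 152.16.0.0/12 -> H5 at depth 12
  add 140.252.70.0/24 -> H4 at depth 24
  lookup 140.252.70.3: bits 100011001111110001000110 walk d0:-→d1:-→d2:-→d3:-→d4:-→d5:-→d6:-→d7:-→d8:-→d9:-→d10:-→d11:-→d12:-→d13:-→d14:-→d15:-→d16:-→d17:-→d18:-→d19:-→d20:-→d21:-→d22:-→d23:-→d24:H4 -> H4
  - 206.0.0.0/8 clear@8
  add 152.29.112.0/20 -> H0 at depth 20
  add 140.252.64.0/20 -> H2 at depth 20
  lookup 152.29.90.62: bits 100110000001110101 walk d0:-→d1:-→d2:-→d3:-→d4:-→d5:-→d6:-→d7:-→d8:-→d9:-→d10:-→d11:-→d12:H5→d13:-→d14:-→d15:-→d16:-→d17:-→d18:H0 -> H0
  add 152.29.125.16/28 -> H1 at depth 28
  add 206.250.0.0/16 -> H5 at depth 16
  add 0.0.0.0/0 -> H2 at depth 0
  lookup 152.16.0.0: bits 100110000001 walk d0:H2→d1:-→d2:-→d3:-→d4:-→d5:-→d6:-→d7:-→d8:-→d9:-→d10:-→d11:-→d12:H5 -> H5
  - 206.250.0.0/16 clear@16
  lookup 152.16.0.11: bits 100110000001 walk d0:H2→d1:-→d2:-→d3:-→d4:-→d5:-→d6:-→d7:-→d8:-→d9:-→d10:-→d11:-→d12:H5 -> H5
  lookup 152.29.125.19: bits 1001100000011101011111010001 walk d0:H2→d1:-→d2:-→d3:-→d4:-→d5:-→d6:-→d7:-→d8:-→d9:-→d10:-→d11:-→d12:H5→d13:-→d14:-→d15:-→d16:-→d17:-→d18:H0→d19:-→d20:H0→d21:-→d22:-→d23:-→d24:-→d25:-→d26:-→d27:-→d28:H1 -> H1
  - 152.16.0.0/12 clear@12
  - 152.29.112.0/20 clear@20
  add 206.250.206.128/26 -> H5 at depth 26
  lookup 152.29.125.19: bits 1001100000011101011111010001 walk d0:H2→d1:-→d2:-→d3:-→d4:-→d5:-→d6:-→d7:-→d8:-→d9:-→d10:-→d11:-→d12:-→d13:-→d14:-→d15:-→d16:-→d17:-→d18:H0→d19:-→d20:-→d21:-→d22:-→d23:-→d24:-→d25:-→d26:-→d27:-→d28:H1 -> H1
  add 140.252.0.0/16 -> H5 at depth 16
  add 206.250.206.160/27 -> H6 at depth 27
  add 152.29.112.0/20 -> H5 at depth 20
  lookup 152.29.112.17: bits 10011000000111010111 walk d0:H2→d1:-→d2:-→d3:-→d4:-→d5:-→d6:-→d7:-→d8:-→d9:-→d10:-→d11:-→d12:-→d13:-→d14:-→d15:-→d16:-→d17:-→d18:H0→d19:-→d20:H5 -> H5
  add 152.16.0.0/12 -> H5 at depth 12
  lookup 152.16.0.0: bits 100110000001 walk d0:H2→d1:-→d2:-→d3:-→d4:-→d5:-→d6:-→d7:-→d8:-→d9:-→d10:-→d11:-→d12:H5 -> H5
  add 206.250.206.176/32 -> H3 at depth 32
  lookup 206.250.206.151: bits 11001110111110101100111010 walk d0:H2→d1:-→d2:-→d3:-→d4:-→d5:-→d6:-→d7:-→d8:-→d9:-→d10:-→d11:-→d12:-→d13:-→d14:-→d15:-→d16:-→d17:-→d18:-→d19:-→d20:-→d21:-→d22:-→d23:-→d24:-→d25:-→d26:H5 -> H5

== LOOKUPS ==
["H6","H6","H6","H4","H0","H5","H5","H1","H1","H5","H5","H5"]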